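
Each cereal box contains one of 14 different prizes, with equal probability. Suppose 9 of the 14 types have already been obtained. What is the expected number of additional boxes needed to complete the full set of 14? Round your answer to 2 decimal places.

31.97

Starting from 9 distinct types, each trial gives a new one with probability (14−i)/14 when i types are held, so the wait for the next new type is 14/(14−i).
E = 14/5 + 14/4 + 14/3 + 14/2 + 14/1 = 959/30 ≈ 31.97.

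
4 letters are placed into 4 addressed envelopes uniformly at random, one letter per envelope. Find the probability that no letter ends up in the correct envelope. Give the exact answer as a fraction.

This is the derangement probability: permutations of 4 with no fixed point.
D(4) = 4! · (1 − 1/1! + 1/2! − ··· + (−1)^4/4!) = 9.
P = 9/24 = 3/8.

3/8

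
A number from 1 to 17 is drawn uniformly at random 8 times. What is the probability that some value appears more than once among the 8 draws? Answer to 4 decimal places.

P(all 8 different) = 17/17 · 16/17 · ··· · 10/17 ≈ 0.1405.
P(at least two equal) = 1 − 0.1405 = 0.8595.

0.8595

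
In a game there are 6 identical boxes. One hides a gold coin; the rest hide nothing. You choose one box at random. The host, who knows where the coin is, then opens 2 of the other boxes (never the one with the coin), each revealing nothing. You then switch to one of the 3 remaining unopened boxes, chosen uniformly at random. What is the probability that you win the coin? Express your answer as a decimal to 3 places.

Your original box holds the coin with probability 1/6, so the other 5 collectively hold it with probability 5/6.
The host can always find 2 empty boxes to open, so the reveals don't change that 5/6; it is now spread over the 3 remaining unopened boxes.
P(win by switching) = (5/6) · (1/3) = 5/18 ≈ 0.278.

0.278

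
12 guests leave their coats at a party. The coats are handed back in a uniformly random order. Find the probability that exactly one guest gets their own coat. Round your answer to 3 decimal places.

0.368

Choose which one is fixed: C(12,1) = 12 ways.
The remaining 11 must have no fixed point: D(11) = 14684570.
P = 12·14684570/479001600 = 1468457/3991680 ≈ 0.368.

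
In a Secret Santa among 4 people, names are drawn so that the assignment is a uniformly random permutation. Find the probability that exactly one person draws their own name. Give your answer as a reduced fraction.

Choose which one is fixed: C(4,1) = 4 ways.
The remaining 3 must have no fixed point: D(3) = 2.
P = 4·2/24 = 1/3.

1/3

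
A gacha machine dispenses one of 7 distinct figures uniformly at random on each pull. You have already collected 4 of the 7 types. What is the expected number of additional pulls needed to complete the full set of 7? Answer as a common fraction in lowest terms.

Starting from 4 distinct types, each trial gives a new one with probability (7−i)/7 when i types are held, so the wait for the next new type is 7/(7−i).
E = 7/3 + 7/2 + 7/1 = 77/6.

77/6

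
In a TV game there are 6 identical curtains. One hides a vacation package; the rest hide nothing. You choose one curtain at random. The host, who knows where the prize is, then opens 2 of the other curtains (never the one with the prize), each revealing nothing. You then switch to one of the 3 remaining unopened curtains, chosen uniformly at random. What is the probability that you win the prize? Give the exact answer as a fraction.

Your original curtain holds the prize with probability 1/6, so the other 5 collectively hold it with probability 5/6.
The host can always find 2 empty curtains to open, so the reveals don't change that 5/6; it is now spread over the 3 remaining unopened curtains.
P(win by switching) = (5/6) · (1/3) = 5/18.

5/18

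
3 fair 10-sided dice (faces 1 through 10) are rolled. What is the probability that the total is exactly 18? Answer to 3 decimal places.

There are 10^3 = 1000 equally likely outcomes.
The number of ordered 3-tuples from {1,…,10} summing to 18 is 73.
P(sum = 18) = 73/1000 ≈ 0.073.

0.073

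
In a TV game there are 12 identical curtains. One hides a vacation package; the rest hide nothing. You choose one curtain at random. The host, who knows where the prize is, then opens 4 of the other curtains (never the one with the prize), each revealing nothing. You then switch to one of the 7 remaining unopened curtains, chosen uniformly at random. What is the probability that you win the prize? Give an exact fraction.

Your original curtain holds the prize with probability 1/12, so the other 11 collectively hold it with probability 11/12.
The host can always find 4 empty curtains to open, so the reveals don't change that 11/12; it is now spread over the 7 remaining unopened curtains.
P(win by switching) = (11/12) · (1/7) = 11/84.

11/84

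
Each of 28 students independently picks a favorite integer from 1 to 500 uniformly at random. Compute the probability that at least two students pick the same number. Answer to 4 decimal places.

0.5371

It's easier to compute the probability that all 28 are distinct.
P(all distinct) = 500/500 · 499/500 · ··· · 473/500 ≈ 0.4629.
So the probability of at least one match is 1 − 0.4629 = 0.5371.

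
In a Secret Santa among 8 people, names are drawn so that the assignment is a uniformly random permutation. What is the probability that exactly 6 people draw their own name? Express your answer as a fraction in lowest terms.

Choose which 6 of the 8 are fixed: C(8,6) = 28 ways.
The remaining 2 must have no fixed point: D(2) = 1.
P = 28·1/40320 = 1/1440.

1/1440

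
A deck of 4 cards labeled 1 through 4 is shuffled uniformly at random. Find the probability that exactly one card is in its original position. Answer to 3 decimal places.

Choose which one is fixed: C(4,1) = 4 ways.
The remaining 3 must have no fixed point: D(3) = 2.
P = 4·2/24 = 1/3 ≈ 0.333.

0.333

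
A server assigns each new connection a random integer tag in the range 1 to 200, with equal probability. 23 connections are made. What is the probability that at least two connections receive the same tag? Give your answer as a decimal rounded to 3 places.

It's easier to compute the probability that all 23 are distinct.
P(all distinct) = 200/200 · 199/200 · ··· · 178/200 ≈ 0.268.
So the probability of at least one match is 1 − 0.268 = 0.732.

0.732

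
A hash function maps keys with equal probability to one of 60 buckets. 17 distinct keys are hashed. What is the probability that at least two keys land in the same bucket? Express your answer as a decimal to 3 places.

0.919

It's easier to compute the probability that all 17 are distinct.
P(all distinct) = 60/60 · 59/60 · ··· · 44/60 ≈ 0.081.
So the probability of at least one match is 1 − 0.081 = 0.919.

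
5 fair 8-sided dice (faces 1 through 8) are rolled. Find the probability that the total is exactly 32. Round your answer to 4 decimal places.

0.0150

There are 8^5 = 32768 equally likely outcomes.
The number of ordered 5-tuples from {1,…,8} summing to 32 is 490.
P(sum = 32) = 490/32768 = 245/16384 ≈ 0.0150.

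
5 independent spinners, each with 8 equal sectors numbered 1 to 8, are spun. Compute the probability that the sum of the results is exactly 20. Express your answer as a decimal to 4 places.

There are 8^5 = 32768 equally likely outcomes.
The number of ordered 5-tuples from {1,…,8} summing to 20 is 2226.
P(sum = 20) = 2226/32768 = 1113/16384 ≈ 0.0679.

0.0679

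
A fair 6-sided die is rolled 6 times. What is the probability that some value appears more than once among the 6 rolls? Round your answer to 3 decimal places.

P(all 6 different) = 6/6 · 5/6 · ··· · 1/6 ≈ 0.015.
P(at least two equal) = 1 − 0.015 = 0.985.

0.985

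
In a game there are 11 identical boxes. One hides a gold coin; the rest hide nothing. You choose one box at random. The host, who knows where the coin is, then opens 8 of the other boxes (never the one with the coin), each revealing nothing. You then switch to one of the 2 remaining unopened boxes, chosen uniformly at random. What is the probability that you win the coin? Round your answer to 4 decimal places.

0.4545

Your original box holds the coin with probability 1/11, so the other 10 collectively hold it with probability 10/11.
The host can always find 8 empty boxes to open, so the reveals don't change that 10/11; it is now spread over the 2 remaining unopened boxes.
P(win by switching) = (10/11) · (1/2) = 5/11 ≈ 0.4545.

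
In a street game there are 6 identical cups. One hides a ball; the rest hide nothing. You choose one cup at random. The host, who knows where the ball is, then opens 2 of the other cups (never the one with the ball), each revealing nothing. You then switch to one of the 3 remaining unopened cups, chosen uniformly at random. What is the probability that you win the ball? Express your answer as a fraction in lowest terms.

5/18

Your original cup holds the ball with probability 1/6, so the other 5 collectively hold it with probability 5/6.
The host can always find 2 empty cups to open, so the reveals don't change that 5/6; it is now spread over the 3 remaining unopened cups.
P(win by switching) = (5/6) · (1/3) = 5/18.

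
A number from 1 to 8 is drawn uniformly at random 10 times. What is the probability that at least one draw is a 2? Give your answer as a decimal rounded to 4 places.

P(no draw is a 2) = (7/8)^10 ≈ 0.2631.
P(at least one) = 1 − 0.2631 = 0.7369.

0.7369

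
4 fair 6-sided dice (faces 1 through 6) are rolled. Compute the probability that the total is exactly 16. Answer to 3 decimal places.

There are 6^4 = 1296 equally likely outcomes.
The number of ordered 4-tuples from {1,…,6} summing to 16 is 125.
P(sum = 16) = 125/1296 ≈ 0.096.

0.096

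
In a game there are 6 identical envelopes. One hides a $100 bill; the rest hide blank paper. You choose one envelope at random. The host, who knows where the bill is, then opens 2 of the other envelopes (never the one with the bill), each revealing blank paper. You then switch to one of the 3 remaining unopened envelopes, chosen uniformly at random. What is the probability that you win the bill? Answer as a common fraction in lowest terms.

Your original envelope holds the bill with probability 1/6, so the other 5 collectively hold it with probability 5/6.
The host can always find 2 empty envelopes to open, so the reveals don't change that 5/6; it is now spread over the 3 remaining unopened envelopes.
P(win by switching) = (5/6) · (1/3) = 5/18.

5/18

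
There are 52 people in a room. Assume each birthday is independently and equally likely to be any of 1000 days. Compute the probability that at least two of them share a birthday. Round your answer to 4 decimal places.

0.7406

It's easier to compute the probability that all 52 are distinct.
P(all distinct) = 1000/1000 · 999/1000 · ··· · 949/1000 ≈ 0.2594.
So the probability of at least one match is 1 − 0.2594 = 0.7406.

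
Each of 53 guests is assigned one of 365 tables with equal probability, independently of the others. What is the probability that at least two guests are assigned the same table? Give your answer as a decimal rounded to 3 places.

0.981

It's easier to compute the probability that all 53 are distinct.
P(all distinct) = 365/365 · 364/365 · ··· · 313/365 ≈ 0.019.
So the probability of at least one match is 1 − 0.019 = 0.981.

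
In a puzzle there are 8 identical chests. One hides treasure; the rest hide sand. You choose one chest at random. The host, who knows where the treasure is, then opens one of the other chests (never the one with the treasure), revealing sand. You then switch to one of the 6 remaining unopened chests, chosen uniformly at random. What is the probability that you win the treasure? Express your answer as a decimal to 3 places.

0.146

Your original chest holds the treasure with probability 1/8, so the other 7 collectively hold it with probability 7/8.
The host can always find an empty chest to open, so this doesn't change that 7/8; it is now spread over the 6 remaining unopened chests.
P(win by switching) = (7/8) · (1/6) = 7/48 ≈ 0.146.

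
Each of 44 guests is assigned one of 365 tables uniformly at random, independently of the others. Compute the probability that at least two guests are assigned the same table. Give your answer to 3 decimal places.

It's easier to compute the probability that all 44 are distinct.
P(all distinct) = 365/365 · 364/365 · ··· · 322/365 ≈ 0.067.
So the probability of at least one match is 1 − 0.067 = 0.933.

0.933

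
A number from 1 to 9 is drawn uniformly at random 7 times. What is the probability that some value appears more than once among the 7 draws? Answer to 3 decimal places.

0.962

P(all 7 different) = 9/9 · 8/9 · ··· · 3/9 ≈ 0.038.
P(at least two equal) = 1 − 0.038 = 0.962.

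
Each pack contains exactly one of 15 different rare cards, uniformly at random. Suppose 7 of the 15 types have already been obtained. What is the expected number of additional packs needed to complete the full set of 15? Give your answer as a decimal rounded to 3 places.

40.768

Starting from 7 distinct types, each trial gives a new one with probability (15−i)/15 when i types are held, so the wait for the next new type is 15/(15−i).
E = 15/8 + 15/7 + 15/6 + 15/5 + 15/4 + 15/3 + 15/2 + 15/1 = 2283/56 ≈ 40.768.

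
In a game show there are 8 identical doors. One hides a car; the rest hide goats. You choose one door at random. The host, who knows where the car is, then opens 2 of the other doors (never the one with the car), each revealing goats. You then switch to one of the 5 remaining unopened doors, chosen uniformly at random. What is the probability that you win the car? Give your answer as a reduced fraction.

7/40

Your original door holds the car with probability 1/8, so the other 7 collectively hold it with probability 7/8.
The host can always find 2 empty doors to open, so the reveals don't change that 7/8; it is now spread over the 5 remaining unopened doors.
P(win by switching) = (7/8) · (1/5) = 7/40.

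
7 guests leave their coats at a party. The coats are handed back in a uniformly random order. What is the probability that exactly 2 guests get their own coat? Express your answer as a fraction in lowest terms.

Choose which 2 of the 7 are fixed: C(7,2) = 21 ways.
The remaining 5 must have no fixed point: D(5) = 44.
P = 21·44/5040 = 11/60.

11/60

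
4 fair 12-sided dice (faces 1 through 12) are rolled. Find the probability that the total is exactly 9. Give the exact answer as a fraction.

7/2592

There are 12^4 = 20736 equally likely outcomes.
The number of ordered 4-tuples from {1,…,12} summing to 9 is 56.
P(sum = 9) = 56/20736 = 7/2592.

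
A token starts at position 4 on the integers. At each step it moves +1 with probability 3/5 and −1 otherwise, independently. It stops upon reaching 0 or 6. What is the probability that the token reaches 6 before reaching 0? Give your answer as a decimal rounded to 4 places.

Let r = q/p = (2/5)/(3/5) = 2/3. The recurrence P(i) = p·P(i+1) + q·P(i−1) with P(0)=0, P(6)=1 gives P(i) = (1 − r^i)/(1 − r^6).
P(4) = (1 − (2/3)^4) / (1 − (2/3)^6) = 117/133 ≈ 0.8797.

0.8797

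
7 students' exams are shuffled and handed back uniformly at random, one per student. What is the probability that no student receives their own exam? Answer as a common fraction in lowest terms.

103/280

This is the derangement probability: permutations of 7 with no fixed point.
D(7) = 7! · (1 − 1/1! + 1/2! − ··· + (−1)^7/7!) = 1854.
P = 1854/5040 = 103/280.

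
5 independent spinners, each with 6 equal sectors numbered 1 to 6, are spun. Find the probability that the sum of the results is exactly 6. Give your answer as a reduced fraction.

There are 6^5 = 7776 equally likely outcomes.
The number of ordered 5-tuples from {1,…,6} summing to 6 is 5.
P(sum = 6) = 5/7776.

5/7776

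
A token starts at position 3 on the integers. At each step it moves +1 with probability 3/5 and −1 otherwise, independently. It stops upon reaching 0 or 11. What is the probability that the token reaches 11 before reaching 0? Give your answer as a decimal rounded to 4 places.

0.7119

Let r = q/p = (2/5)/(3/5) = 2/3. The recurrence P(i) = p·P(i+1) + q·P(i−1) with P(0)=0, P(11)=1 gives P(i) = (1 − r^i)/(1 − r^11).
P(3) = (1 − (2/3)^3) / (1 − (2/3)^11) = 124659/175099 ≈ 0.7119.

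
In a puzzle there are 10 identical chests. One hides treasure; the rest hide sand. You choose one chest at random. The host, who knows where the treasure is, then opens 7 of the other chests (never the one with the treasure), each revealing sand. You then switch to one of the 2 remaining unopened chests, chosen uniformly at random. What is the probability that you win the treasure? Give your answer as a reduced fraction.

Your original chest holds the treasure with probability 1/10, so the other 9 collectively hold it with probability 9/10.
The host can always find 7 empty chests to open, so the reveals don't change that 9/10; it is now spread over the 2 remaining unopened chests.
P(win by switching) = (9/10) · (1/2) = 9/20.

9/20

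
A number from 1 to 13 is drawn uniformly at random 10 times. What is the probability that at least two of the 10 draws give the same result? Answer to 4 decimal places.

P(all 10 different) = 13/13 · 12/13 · ··· · 4/13 ≈ 0.0075.
P(at least two equal) = 1 − 0.0075 = 0.9925.

0.9925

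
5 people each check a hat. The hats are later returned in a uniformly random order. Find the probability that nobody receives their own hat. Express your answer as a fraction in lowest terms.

This is the derangement probability: permutations of 5 with no fixed point.
D(5) = 5! · (1 − 1/1! + 1/2! − ··· + (−1)^5/5!) = 44.
P = 44/120 = 11/30.

11/30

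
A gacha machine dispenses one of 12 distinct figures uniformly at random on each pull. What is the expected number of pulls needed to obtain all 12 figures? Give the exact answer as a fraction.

86021/2310

After i distinct types are collected, each trial gives a new one with probability (12−i)/12, so the expected wait for the next new type is 12/(12−i).
E = 12/12 + 12/11 + 12/10 + 12/9 + 12/8 + 12/7 + 12/6 + 12/5 + 12/4 + 12/3 + 12/2 + 12/1 = 86021/2310.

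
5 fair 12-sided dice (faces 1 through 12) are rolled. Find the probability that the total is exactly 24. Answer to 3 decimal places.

0.029

There are 12^5 = 248832 equally likely outcomes.
The number of ordered 5-tuples from {1,…,12} summing to 24 is 7205.
P(sum = 24) = 7205/248832 ≈ 0.029.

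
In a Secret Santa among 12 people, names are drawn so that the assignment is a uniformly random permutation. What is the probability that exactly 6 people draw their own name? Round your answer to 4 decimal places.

Choose which 6 of the 12 are fixed: C(12,6) = 924 ways.
The remaining 6 must have no fixed point: D(6) = 265.
P = 924·265/479001600 = 53/103680 ≈ 0.0005.

0.0005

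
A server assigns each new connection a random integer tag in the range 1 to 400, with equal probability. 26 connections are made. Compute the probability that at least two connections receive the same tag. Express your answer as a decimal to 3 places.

0.564

It's easier to compute the probability that all 26 are distinct.
P(all distinct) = 400/400 · 399/400 · ··· · 375/400 ≈ 0.436.
So the probability of at least one match is 1 − 0.436 = 0.564.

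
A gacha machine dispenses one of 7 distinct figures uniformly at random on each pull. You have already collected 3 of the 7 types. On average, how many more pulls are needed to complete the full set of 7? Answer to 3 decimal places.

14.583

Starting from 3 distinct types, each trial gives a new one with probability (7−i)/7 when i types are held, so the wait for the next new type is 7/(7−i).
E = 7/4 + 7/3 + 7/2 + 7/1 = 175/12 ≈ 14.583.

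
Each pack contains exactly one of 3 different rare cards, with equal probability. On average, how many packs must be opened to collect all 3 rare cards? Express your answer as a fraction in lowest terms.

11/2

After i distinct types are collected, each trial gives a new one with probability (3−i)/3, so the expected wait for the next new type is 3/(3−i).
E = 3/3 + 3/2 + 3/1 = 11/2.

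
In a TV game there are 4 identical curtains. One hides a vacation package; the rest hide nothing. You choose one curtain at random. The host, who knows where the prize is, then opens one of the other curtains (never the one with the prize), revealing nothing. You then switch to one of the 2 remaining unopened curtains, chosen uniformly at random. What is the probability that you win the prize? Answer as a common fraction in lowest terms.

3/8

Your original curtain holds the prize with probability 1/4, so the other 3 collectively hold it with probability 3/4.
The host can always find an empty curtain to open, so this doesn't change that 3/4; it is now spread over the 2 remaining unopened curtains.
P(win by switching) = (3/4) · (1/2) = 3/8.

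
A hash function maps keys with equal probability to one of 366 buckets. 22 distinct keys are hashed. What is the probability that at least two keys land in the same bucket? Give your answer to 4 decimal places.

It's easier to compute the probability that all 22 are distinct.
P(all distinct) = 366/366 · 365/366 · ··· · 345/366 ≈ 0.5252.
So the probability of at least one match is 1 − 0.5252 = 0.4748.

0.4748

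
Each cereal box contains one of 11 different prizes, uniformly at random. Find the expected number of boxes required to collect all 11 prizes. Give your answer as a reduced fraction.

After i distinct types are collected, each trial gives a new one with probability (11−i)/11, so the expected wait for the next new type is 11/(11−i).
E = 11/11 + 11/10 + 11/9 + 11/8 + 11/7 + 11/6 + 11/5 + 11/4 + 11/3 + 11/2 + 11/1 = 83711/2520.

83711/2520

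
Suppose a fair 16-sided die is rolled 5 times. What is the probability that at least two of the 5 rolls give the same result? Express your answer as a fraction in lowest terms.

P(all 5 different) = 16/16 · 15/16 · ··· · 12/16 = 4095/8192.
P(at least two equal) = 1 − 4095/8192 = 4097/8192.

4097/8192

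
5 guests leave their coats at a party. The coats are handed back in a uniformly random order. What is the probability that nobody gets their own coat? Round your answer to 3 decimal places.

This is the derangement probability: permutations of 5 with no fixed point.
D(5) = 5! · (1 − 1/1! + 1/2! − ··· + (−1)^5/5!) = 44.
P = 44/120 = 11/30 ≈ 0.367.

0.367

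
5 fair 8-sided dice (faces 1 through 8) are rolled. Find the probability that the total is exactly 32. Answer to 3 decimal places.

There are 8^5 = 32768 equally likely outcomes.
The number of ordered 5-tuples from {1,…,8} summing to 32 is 490.
P(sum = 32) = 490/32768 = 245/16384 ≈ 0.015.

0.015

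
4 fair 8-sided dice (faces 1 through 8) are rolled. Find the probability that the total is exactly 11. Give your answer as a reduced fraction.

There are 8^4 = 4096 equally likely outcomes.
The number of ordered 4-tuples from {1,…,8} summing to 11 is 120.
P(sum = 11) = 120/4096 = 15/512.

15/512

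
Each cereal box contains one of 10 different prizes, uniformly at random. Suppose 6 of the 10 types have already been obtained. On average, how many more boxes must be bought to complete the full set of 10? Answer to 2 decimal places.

Starting from 6 distinct types, each trial gives a new one with probability (10−i)/10 when i types are held, so the wait for the next new type is 10/(10−i).
E = 10/4 + 10/3 + 10/2 + 10/1 = 125/6 ≈ 20.83.

20.83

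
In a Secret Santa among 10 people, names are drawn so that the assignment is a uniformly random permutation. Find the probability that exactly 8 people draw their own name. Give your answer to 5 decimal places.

0.00001

Choose which 8 of the 10 are fixed: C(10,8) = 45 ways.
The remaining 2 must have no fixed point: D(2) = 1.
P = 45·1/3628800 = 1/80640 ≈ 0.00001.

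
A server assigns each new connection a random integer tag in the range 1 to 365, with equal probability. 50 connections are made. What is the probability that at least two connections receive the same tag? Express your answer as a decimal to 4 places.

0.9704

It's easier to compute the probability that all 50 are distinct.
P(all distinct) = 365/365 · 364/365 · ··· · 316/365 ≈ 0.0296.
So the probability of at least one match is 1 − 0.0296 = 0.9704.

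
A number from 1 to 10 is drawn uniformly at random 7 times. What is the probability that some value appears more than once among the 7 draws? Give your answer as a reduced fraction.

P(all 7 different) = 10/10 · 9/10 · ··· · 4/10 = 189/3125.
P(at least two equal) = 1 − 189/3125 = 2936/3125.

2936/3125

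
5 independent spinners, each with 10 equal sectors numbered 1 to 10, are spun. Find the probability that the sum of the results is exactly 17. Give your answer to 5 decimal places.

There are 10^5 = 100000 equally likely outcomes.
The number of ordered 5-tuples from {1,…,10} summing to 17 is 1745.
P(sum = 17) = 1745/100000 = 349/20000 ≈ 0.01745.

0.01745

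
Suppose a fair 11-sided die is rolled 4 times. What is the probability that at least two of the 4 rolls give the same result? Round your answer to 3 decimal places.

P(all 4 different) = 11/11 · 10/11 · ··· · 8/11 ≈ 0.541.
P(at least two equal) = 1 − 0.541 = 0.459.

0.459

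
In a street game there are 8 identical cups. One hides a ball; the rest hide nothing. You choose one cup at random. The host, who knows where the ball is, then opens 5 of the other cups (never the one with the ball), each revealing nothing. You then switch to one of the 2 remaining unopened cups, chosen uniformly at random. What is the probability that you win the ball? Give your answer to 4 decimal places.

0.4375

Your original cup holds the ball with probability 1/8, so the other 7 collectively hold it with probability 7/8.
The host can always find 5 empty cups to open, so the reveals don't change that 7/8; it is now spread over the 2 remaining unopened cups.
P(win by switching) = (7/8) · (1/2) = 7/16 ≈ 0.4375.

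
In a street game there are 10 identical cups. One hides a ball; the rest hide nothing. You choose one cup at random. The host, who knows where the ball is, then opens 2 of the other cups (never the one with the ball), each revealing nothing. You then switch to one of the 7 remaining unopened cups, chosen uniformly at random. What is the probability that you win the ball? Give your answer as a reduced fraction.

Your original cup holds the ball with probability 1/10, so the other 9 collectively hold it with probability 9/10.
The host can always find 2 empty cups to open, so the reveals don't change that 9/10; it is now spread over the 7 remaining unopened cups.
P(win by switching) = (9/10) · (1/7) = 9/70.

9/70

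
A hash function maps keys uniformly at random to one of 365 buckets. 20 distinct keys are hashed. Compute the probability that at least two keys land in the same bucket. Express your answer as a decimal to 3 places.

0.411

It's easier to compute the probability that all 20 are distinct.
P(all distinct) = 365/365 · 364/365 · ··· · 346/365 ≈ 0.589.
So the probability of at least one match is 1 − 0.589 = 0.411.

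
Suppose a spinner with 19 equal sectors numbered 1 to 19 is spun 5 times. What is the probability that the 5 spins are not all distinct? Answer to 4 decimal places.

0.4365

P(all 5 different) = 19/19 · 18/19 · ··· · 15/19 ≈ 0.5635.
P(at least two equal) = 1 − 0.5635 = 0.4365.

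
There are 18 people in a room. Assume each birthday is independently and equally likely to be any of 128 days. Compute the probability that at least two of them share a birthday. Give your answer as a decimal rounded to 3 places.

0.715

It's easier to compute the probability that all 18 are distinct.
P(all distinct) = 128/128 · 127/128 · ··· · 111/128 ≈ 0.285.
So the probability of at least one match is 1 − 0.285 = 0.715.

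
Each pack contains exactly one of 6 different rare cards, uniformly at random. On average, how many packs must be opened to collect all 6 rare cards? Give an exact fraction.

147/10

After i distinct types are collected, each trial gives a new one with probability (6−i)/6, so the expected wait for the next new type is 6/(6−i).
E = 6/6 + 6/5 + 6/4 + 6/3 + 6/2 + 6/1 = 147/10.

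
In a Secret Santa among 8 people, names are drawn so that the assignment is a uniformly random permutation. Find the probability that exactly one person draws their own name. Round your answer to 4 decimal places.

Choose which one is fixed: C(8,1) = 8 ways.
The remaining 7 must have no fixed point: D(7) = 1854.
P = 8·1854/40320 = 103/280 ≈ 0.3679.

0.3679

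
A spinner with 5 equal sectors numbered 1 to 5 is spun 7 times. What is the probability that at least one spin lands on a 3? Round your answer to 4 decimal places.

0.7903

P(no spin lands on a 3) = (4/5)^7 ≈ 0.2097.
P(at least one) = 1 − 0.2097 = 0.7903.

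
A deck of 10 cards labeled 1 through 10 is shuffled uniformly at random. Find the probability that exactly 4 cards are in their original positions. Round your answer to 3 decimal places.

0.015

Choose which 4 of the 10 are fixed: C(10,4) = 210 ways.
The remaining 6 must have no fixed point: D(6) = 265.
P = 210·265/3628800 = 53/3456 ≈ 0.015.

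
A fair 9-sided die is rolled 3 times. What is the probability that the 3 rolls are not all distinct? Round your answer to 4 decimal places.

P(all 3 different) = 9/9 · 8/9 · ··· · 7/9 ≈ 0.6914.
P(at least two equal) = 1 − 0.6914 = 0.3086.

0.3086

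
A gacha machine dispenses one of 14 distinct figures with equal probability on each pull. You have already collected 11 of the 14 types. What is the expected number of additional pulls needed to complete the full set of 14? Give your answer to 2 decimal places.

Starting from 11 distinct types, each trial gives a new one with probability (14−i)/14 when i types are held, so the wait for the next new type is 14/(14−i).
E = 14/3 + 14/2 + 14/1 = 77/3 ≈ 25.67.

25.67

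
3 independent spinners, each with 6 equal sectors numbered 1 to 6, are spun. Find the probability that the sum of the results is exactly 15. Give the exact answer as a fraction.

5/108

There are 6^3 = 216 equally likely outcomes.
The number of ordered 3-tuples from {1,…,6} summing to 15 is 10.
P(sum = 15) = 10/216 = 5/108.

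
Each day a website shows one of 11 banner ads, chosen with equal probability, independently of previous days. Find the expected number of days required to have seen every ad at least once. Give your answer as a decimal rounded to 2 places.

33.22

After i distinct types are collected, each trial gives a new one with probability (11−i)/11, so the expected wait for the next new type is 11/(11−i).
E = 11/11 + 11/10 + 11/9 + 11/8 + 11/7 + 11/6 + 11/5 + 11/4 + 11/3 + 11/2 + 11/1 = 83711/2520 ≈ 33.22.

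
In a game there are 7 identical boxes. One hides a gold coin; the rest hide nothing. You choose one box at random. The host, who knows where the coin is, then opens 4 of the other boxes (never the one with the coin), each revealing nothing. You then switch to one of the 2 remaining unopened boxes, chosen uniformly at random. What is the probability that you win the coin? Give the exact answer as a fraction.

3/7

Your original box holds the coin with probability 1/7, so the other 6 collectively hold it with probability 6/7.
The host can always find 4 empty boxes to open, so the reveals don't change that 6/7; it is now spread over the 2 remaining unopened boxes.
P(win by switching) = (6/7) · (1/2) = 3/7.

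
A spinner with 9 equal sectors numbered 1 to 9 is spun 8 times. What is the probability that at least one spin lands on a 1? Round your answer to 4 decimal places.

0.6103

P(no spin lands on a 1) = (8/9)^8 ≈ 0.3897.
P(at least one) = 1 − 0.3897 = 0.6103.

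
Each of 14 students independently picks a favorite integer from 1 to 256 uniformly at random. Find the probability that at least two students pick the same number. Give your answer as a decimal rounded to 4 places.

0.3036

It's easier to compute the probability that all 14 are distinct.
P(all distinct) = 256/256 · 255/256 · ··· · 243/256 ≈ 0.6964.
So the probability of at least one match is 1 − 0.6964 = 0.3036.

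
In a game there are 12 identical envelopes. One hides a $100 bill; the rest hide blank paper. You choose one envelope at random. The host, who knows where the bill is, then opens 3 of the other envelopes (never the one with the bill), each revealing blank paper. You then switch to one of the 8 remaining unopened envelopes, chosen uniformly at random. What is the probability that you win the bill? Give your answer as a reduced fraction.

11/96

Your original envelope holds the bill with probability 1/12, so the other 11 collectively hold it with probability 11/12.
The host can always find 3 empty envelopes to open, so the reveals don't change that 11/12; it is now spread over the 8 remaining unopened envelopes.
P(win by switching) = (11/12) · (1/8) = 11/96.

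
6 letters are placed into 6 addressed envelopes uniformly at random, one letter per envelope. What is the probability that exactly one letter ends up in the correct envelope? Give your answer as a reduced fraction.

Choose which one is fixed: C(6,1) = 6 ways.
The remaining 5 must have no fixed point: D(5) = 44.
P = 6·44/720 = 11/30.

11/30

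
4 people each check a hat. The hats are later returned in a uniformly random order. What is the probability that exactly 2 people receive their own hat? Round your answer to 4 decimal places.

Choose which 2 of the 4 are fixed: C(4,2) = 6 ways.
The remaining 2 must have no fixed point: D(2) = 1.
P = 6·1/24 = 1/4 ≈ 0.2500.

0.2500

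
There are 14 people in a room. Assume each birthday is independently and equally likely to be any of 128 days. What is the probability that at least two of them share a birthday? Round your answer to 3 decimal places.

It's easier to compute the probability that all 14 are distinct.
P(all distinct) = 128/128 · 127/128 · ··· · 115/128 ≈ 0.478.
So the probability of at least one match is 1 − 0.478 = 0.522.

0.522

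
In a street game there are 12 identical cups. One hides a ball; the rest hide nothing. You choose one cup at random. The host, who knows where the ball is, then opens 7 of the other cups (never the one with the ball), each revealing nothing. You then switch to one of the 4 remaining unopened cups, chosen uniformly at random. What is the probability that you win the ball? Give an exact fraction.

11/48

Your original cup holds the ball with probability 1/12, so the other 11 collectively hold it with probability 11/12.
The host can always find 7 empty cups to open, so the reveals don't change that 11/12; it is now spread over the 4 remaining unopened cups.
P(win by switching) = (11/12) · (1/4) = 11/48.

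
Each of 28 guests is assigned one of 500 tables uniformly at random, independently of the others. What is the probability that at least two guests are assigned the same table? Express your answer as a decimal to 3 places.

0.537

It's easier to compute the probability that all 28 are distinct.
P(all distinct) = 500/500 · 499/500 · ··· · 473/500 ≈ 0.463.
So the probability of at least one match is 1 − 0.463 = 0.537.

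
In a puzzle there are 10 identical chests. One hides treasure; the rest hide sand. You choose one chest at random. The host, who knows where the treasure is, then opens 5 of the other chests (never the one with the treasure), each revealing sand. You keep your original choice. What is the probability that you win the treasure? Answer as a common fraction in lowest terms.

The host can always open 5 empty chests regardless of your choice, so the reveals give no information about your original chest.
P(win by staying) = 1/10.

1/10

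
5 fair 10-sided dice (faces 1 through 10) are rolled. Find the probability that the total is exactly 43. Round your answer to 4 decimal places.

0.0033

There are 10^5 = 100000 equally likely outcomes.
The number of ordered 5-tuples from {1,…,10} summing to 43 is 330.
P(sum = 43) = 330/100000 = 33/10000 ≈ 0.0033.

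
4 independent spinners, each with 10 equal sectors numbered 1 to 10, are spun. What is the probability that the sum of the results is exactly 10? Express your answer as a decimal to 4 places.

There are 10^4 = 10000 equally likely outcomes.
The number of ordered 4-tuples from {1,…,10} summing to 10 is 84.
P(sum = 10) = 84/10000 = 21/2500 ≈ 0.0084.

0.0084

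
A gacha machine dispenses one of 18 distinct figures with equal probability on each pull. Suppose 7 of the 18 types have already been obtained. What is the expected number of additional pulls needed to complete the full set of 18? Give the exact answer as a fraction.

Starting from 7 distinct types, each trial gives a new one with probability (18−i)/18 when i types are held, so the wait for the next new type is 18/(18−i).
E = 18/11 + 18/10 + 18/9 + 18/8 + 18/7 + 18/6 + 18/5 + 18/4 + 18/3 + 18/2 + 18/1 = 83711/1540.

83711/1540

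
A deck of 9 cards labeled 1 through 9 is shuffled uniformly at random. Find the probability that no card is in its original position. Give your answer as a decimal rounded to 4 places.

0.3679

This is the derangement probability: permutations of 9 with no fixed point.
D(9) = 9! · (1 − 1/1! + 1/2! − ··· + (−1)^9/9!) = 133496.
P = 133496/362880 = 16687/45360 ≈ 0.3679.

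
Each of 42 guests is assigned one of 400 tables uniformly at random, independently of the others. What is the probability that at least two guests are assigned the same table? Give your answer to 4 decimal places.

It's easier to compute the probability that all 42 are distinct.
P(all distinct) = 400/400 · 399/400 · ··· · 359/400 ≈ 0.1074.
So the probability of at least one match is 1 − 0.1074 = 0.8926.

0.8926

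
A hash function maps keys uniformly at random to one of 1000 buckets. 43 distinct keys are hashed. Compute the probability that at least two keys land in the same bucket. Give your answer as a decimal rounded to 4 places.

0.5999

It's easier to compute the probability that all 43 are distinct.
P(all distinct) = 1000/1000 · 999/1000 · ··· · 958/1000 ≈ 0.4001.
So the probability of at least one match is 1 − 0.4001 = 0.5999.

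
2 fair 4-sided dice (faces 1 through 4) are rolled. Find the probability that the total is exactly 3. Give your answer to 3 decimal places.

There are 4^2 = 16 equally likely outcomes.
The number of ordered 2-tuples from {1,…,4} summing to 3 is 2.
P(sum = 3) = 2/16 = 1/8 ≈ 0.125.

0.125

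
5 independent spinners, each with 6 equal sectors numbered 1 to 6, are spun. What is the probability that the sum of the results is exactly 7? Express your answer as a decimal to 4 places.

0.0019

There are 6^5 = 7776 equally likely outcomes.
The number of ordered 5-tuples from {1,…,6} summing to 7 is 15.
P(sum = 7) = 15/7776 = 5/2592 ≈ 0.0019.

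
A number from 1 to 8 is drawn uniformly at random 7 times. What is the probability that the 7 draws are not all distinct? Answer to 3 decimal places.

0.981

P(all 7 different) = 8/8 · 7/8 · ··· · 2/8 ≈ 0.019.
P(at least two equal) = 1 − 0.019 = 0.981.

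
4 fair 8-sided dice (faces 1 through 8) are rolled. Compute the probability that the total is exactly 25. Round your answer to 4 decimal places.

There are 8^4 = 4096 equally likely outcomes.
The number of ordered 4-tuples from {1,…,8} summing to 25 is 120.
P(sum = 25) = 120/4096 = 15/512 ≈ 0.0293.

0.0293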